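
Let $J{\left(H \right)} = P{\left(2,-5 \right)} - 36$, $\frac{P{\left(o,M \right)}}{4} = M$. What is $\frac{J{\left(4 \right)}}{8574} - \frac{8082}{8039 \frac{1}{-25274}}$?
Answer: $\frac{875681549224}{34463193} \approx 25409.0$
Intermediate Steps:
$P{\left(o,M \right)} = 4 M$
$J{\left(H \right)} = -56$ ($J{\left(H \right)} = 4 \left(-5\right) - 36 = -20 - 36 = -56$)
$\frac{J{\left(4 \right)}}{8574} - \frac{8082}{8039 \frac{1}{-25274}} = - \frac{56}{8574} - \frac{8082}{8039 \frac{1}{-25274}} = \left(-56\right) \frac{1}{8574} - \frac{8082}{8039 \left(- \frac{1}{25274}\right)} = - \frac{28}{4287} - \frac{8082}{- \frac{8039}{25274}} = - \frac{28}{4287} - - \frac{204264468}{8039} = - \frac{28}{4287} + \frac{204264468}{8039} = \frac{875681549224}{34463193}$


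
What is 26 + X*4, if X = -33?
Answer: -106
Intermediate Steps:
26 + X*4 = 26 - 33*4 = 26 - 132 = -106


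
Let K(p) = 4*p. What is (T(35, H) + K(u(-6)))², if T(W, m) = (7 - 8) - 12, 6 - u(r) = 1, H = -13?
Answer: 49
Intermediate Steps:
u(r) = 5 (u(r) = 6 - 1*1 = 6 - 1 = 5)
T(W, m) = -13 (T(W, m) = -1 - 12 = -13)
(T(35, H) + K(u(-6)))² = (-13 + 4*5)² = (-13 + 20)² = 7² = 49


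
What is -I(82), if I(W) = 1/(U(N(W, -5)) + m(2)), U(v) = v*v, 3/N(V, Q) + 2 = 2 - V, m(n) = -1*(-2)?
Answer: -6724/13457 ≈ -0.49967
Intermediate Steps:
m(n) = 2
N(V, Q) = -3/V (N(V, Q) = 3/(-2 + (2 - V)) = 3/((-V)) = 3*(-1/V) = -3/V)
U(v) = v²
I(W) = 1/(2 + 9/W²) (I(W) = 1/((-3/W)² + 2) = 1/(9/W² + 2) = 1/(2 + 9/W²))
-I(82) = -82²/(9 + 2*82²) = -6724/(9 + 2*6724) = -6724/(9 + 13448) = -6724/13457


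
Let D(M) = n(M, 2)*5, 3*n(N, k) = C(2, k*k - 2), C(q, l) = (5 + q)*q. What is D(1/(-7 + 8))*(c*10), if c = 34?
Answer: 23800/3 ≈ 7933.3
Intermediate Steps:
C(q, l) = q*(5 + q)
n(N, k) = 14/3 (n(N, k) = (2*(5 + 2))/3 = (2*7)/3 = (⅓)*14 = 14/3)
D(M) = 70/3 (D(M) = (14/3)*5 = 70/3)
D(1/(-7 + 8))*(c*10) = 70*(34*10)/3 = (70/3)*340 = 23800/3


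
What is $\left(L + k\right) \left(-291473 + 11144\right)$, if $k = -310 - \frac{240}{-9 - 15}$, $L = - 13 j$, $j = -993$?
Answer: $-3534668361$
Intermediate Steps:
$L = 12909$ ($L = \left(-13\right) \left(-993\right) = 12909$)
$k = -300$ ($k = -310 - \frac{240}{-24} = -310 - -10 = -310 + 10 = -300$)
$\left(L + k\right) \left(-291473 + 11144\right) = \left(12909 - 300\right) \left(-291473 + 11144\right) = 12609 \left(-280329\right) = -3534668361$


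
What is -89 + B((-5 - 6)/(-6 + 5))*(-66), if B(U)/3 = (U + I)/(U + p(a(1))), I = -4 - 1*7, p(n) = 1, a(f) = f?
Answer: -89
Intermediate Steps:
I = -11 (I = -4 - 7 = -11)
B(U) = 3*(-11 + U)/(1 + U) (B(U) = 3*((U - 11)/(U + 1)) = 3*((-11 + U)/(1 + U)) = 3*(-11 + U)/(1 + U))
-89 + B((-5 - 6)/(-6 + 5))*(-66) = -89 + (3*(-11 + (-5 - 6)/(-6 + 5))/(1 + (-5 - 6)/(-6 + 5)))*(-66) = -89 + (3*(-11 - 11/(-1))/(1 - 11/(-1)))*(-66) = -89 + (3*(-11 - 11*(-1))/(1 - 11*(-1)))*(-66) = -89 + (3*(-11 + 11)/(1 + 11))*(-66) = -89 + (3*0/12)*(-66) = -89 + (3*(1/12)*0)*(-66) = -89 + 0*(-66) = -89 + 0 = -89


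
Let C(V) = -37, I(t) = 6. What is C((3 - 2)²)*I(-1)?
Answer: -222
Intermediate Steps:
C((3 - 2)²)*I(-1) = -37*6 = -222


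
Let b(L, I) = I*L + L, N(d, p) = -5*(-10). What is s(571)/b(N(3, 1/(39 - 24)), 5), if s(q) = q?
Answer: 571/300 ≈ 1.9033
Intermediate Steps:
N(d, p) = 50
b(L, I) = L + I*L
s(571)/b(N(3, 1/(39 - 24)), 5) = 571/((50*(1 + 5))) = 571/((50*6)) = 571/300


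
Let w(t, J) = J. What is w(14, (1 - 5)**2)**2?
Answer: 256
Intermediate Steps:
w(14, (1 - 5)**2)**2 = ((1 - 5)**2)**2 = ((-4)**2)**2 = 16**2 = 256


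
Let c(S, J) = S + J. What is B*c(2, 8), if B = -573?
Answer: -5730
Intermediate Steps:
c(S, J) = J + S
B*c(2, 8) = -573*(8 + 2) = -573*10 = -5730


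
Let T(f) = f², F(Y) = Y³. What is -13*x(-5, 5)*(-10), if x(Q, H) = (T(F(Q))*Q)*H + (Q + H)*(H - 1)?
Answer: -50781250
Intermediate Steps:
x(Q, H) = H*Q⁷ + (-1 + H)*(H + Q) (x(Q, H) = ((Q³)²*Q)*H + (Q + H)*(H - 1) = (Q⁶*Q)*H + (H + Q)*(-1 + H) = Q⁷*H + (-1 + H)*(H + Q) = H*Q⁷ + (-1 + H)*(H + Q))
-13*x(-5, 5)*(-10) = -13*(5² - 1*5 - 1*(-5) + 5*(-5) + 5*(-5)⁷)*(-10) = -13*(25 - 5 + 5 - 25 + 5*(-78125))*(-10) = -13*(25 - 5 + 5 - 25 - 390625)*(-10) = -13*(-390625)*(-10) = 5078125*(-10) = -50781250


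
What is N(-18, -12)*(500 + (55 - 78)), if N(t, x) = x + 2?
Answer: -4770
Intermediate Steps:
N(t, x) = 2 + x
N(-18, -12)*(500 + (55 - 78)) = (2 - 12)*(500 + (55 - 78)) = -10*(500 - 23) = -10*477 = -4770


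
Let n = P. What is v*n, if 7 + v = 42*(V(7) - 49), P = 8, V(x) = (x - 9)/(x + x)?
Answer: -16568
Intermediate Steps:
V(x) = (-9 + x)/(2*x) (V(x) = (-9 + x)/((2*x)) = (-9 + x)*(1/(2*x)) = (-9 + x)/(2*x))
n = 8
v = -2071 (v = -7 + 42*((1/2)*(-9 + 7)/7 - 49) = -7 + 42*((1/2)*(1/7)*(-2) - 49) = -7 + 42*(-1/7 - 49) = -7 + 42*(-344/7) = -7 - 2064 = -2071)
v*n = -2071*8 = -16568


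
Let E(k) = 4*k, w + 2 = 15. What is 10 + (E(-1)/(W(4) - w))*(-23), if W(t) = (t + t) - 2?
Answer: -22/7 ≈ -3.1429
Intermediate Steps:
w = 13 (w = -2 + 15 = 13)
W(t) = -2 + 2*t (W(t) = 2*t - 2 = -2 + 2*t)
10 + (E(-1)/(W(4) - w))*(-23) = 10 + ((4*(-1))/((-2 + 2*4) - 1*13))*(-23) = 10 - 4/((-2 + 8) - 13)*(-23) = 10 - 4/(6 - 13)*(-23) = 10 - 4/(-7)*(-23) = 10 - 4*(-1/7)*(-23) = 10 + (4/7)*(-23) = 10 - 92/7 = -22/7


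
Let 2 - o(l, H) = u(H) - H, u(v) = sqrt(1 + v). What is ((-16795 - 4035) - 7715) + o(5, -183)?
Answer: -28726 - I*sqrt(182) ≈ -28726.0 - 13.491*I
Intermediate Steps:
o(l, H) = 2 + H - sqrt(1 + H) (o(l, H) = 2 - (sqrt(1 + H) - H) = 2 + (H - sqrt(1 + H)) = 2 + H - sqrt(1 + H))
((-16795 - 4035) - 7715) + o(5, -183) = ((-16795 - 4035) - 7715) + (2 - 183 - sqrt(1 - 183)) = (-20830 - 7715) + (2 - 183 - sqrt(-182)) = -28545 + (2 - 183 - I*sqrt(182)) = -28545 + (-181 - I*sqrt(182)) = -28726 - I*sqrt(182)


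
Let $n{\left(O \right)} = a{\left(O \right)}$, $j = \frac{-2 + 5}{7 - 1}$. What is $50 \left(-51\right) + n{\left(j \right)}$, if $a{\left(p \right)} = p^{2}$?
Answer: $- \frac{10199}{4} \approx -2549.8$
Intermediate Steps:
$j = \frac{1}{2}$ ($j = \frac{3}{6} = 3 \cdot \frac{1}{6} = \frac{1}{2} \approx 0.5$)
$n{\left(O \right)} = O^{2}$
$50 \left(-51\right) + n{\left(j \right)} = 50 \left(-51\right) + \left(\frac{1}{2}\right)^{2} = -2550 + \frac{1}{4} = - \frac{10199}{4}$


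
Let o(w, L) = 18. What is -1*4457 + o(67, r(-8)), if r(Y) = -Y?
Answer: -4439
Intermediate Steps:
-1*4457 + o(67, r(-8)) = -1*4457 + 18 = -4457 + 18 = -4439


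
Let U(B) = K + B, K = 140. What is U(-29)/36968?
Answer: 111/36968 ≈ 0.0030026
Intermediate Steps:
U(B) = 140 + B
U(-29)/36968 = (140 - 29)/36968 = 111*(1/36968) = 111/36968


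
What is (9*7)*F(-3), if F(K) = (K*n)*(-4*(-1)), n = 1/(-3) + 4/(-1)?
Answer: 3276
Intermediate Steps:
n = -13/3 (n = 1*(-1/3) + 4*(-1) = -1/3 - 4 = -13/3 ≈ -4.3333)
F(K) = -52*K/3 (F(K) = (K*(-13/3))*(-4*(-1)) = -13*K/3*4 = -52*K/3)
(9*7)*F(-3) = (9*7)*(-52/3*(-3)) = 63*52 = 3276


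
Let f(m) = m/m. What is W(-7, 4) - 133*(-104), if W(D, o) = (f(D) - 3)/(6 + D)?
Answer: 13834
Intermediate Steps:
f(m) = 1
W(D, o) = -2/(6 + D) (W(D, o) = (1 - 3)/(6 + D) = -2/(6 + D))
W(-7, 4) - 133*(-104) = -2/(6 - 7) - 133*(-104) = -2/(-1) + 13832 = -2*(-1) + 13832 = 2 + 13832 = 13834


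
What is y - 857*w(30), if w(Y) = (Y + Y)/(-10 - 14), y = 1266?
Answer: 6817/2 ≈ 3408.5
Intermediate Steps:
w(Y) = -Y/12 (w(Y) = (2*Y)/(-24) = (2*Y)*(-1/24) = -Y/12)
y - 857*w(30) = 1266 - (-857)*30/12 = 1266 - 857*(-5/2) = 1266 + 4285/2 = 6817/2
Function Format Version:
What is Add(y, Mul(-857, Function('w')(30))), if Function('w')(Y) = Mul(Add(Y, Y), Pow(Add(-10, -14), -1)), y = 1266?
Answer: Rational(6817, 2) ≈ 3408.5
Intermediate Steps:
Function('w')(Y) = Mul(Rational(-1, 12), Y) (Function('w')(Y) = Mul(Mul(2, Y), Pow(-24, -1)) = Mul(Mul(2, Y), Rational(-1, 24)) = Mul(Rational(-1, 12), Y))
Add(y, Mul(-857, Function('w')(30))) = Add(1266, Mul(-857, Mul(Rational(-1, 12), 30))) = Add(1266, Mul(-857, Rational(-5, 2))) = Add(1266, Rational(4285, 2)) = Rational(6817, 2)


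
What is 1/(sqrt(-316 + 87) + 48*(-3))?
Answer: -144/20965 - I*sqrt(229)/20965 ≈ -0.0068686 - 0.00072181*I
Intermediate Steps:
1/(sqrt(-316 + 87) + 48*(-3)) = 1/(sqrt(-229) - 144) = 1/(I*sqrt(229) - 144) = 1/(-144 + I*sqrt(229))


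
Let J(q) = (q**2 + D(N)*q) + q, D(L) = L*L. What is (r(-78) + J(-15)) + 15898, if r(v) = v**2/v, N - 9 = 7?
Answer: 12190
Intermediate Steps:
N = 16 (N = 9 + 7 = 16)
D(L) = L**2
J(q) = q**2 + 257*q (J(q) = (q**2 + 16**2*q) + q = (q**2 + 256*q) + q = q**2 + 257*q)
r(v) = v
(r(-78) + J(-15)) + 15898 = (-78 - 15*(257 - 15)) + 15898 = (-78 - 15*242) + 15898 = (-78 - 3630) + 15898 = -3708 + 15898 = 12190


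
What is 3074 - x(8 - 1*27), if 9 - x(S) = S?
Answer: 3046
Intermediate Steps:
x(S) = 9 - S
3074 - x(8 - 1*27) = 3074 - (9 - (8 - 1*27)) = 3074 - (9 - (8 - 27)) = 3074 - (9 - 1*(-19)) = 3074 - (9 + 19) = 3074 - 1*28 = 3074 - 28 = 3046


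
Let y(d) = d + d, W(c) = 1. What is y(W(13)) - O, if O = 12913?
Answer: -12911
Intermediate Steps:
y(d) = 2*d
y(W(13)) - O = 2*1 - 1*12913 = 2 - 12913 = -12911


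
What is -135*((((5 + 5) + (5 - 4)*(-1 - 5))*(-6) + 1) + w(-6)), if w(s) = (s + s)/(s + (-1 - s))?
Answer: 1485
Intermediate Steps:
w(s) = -2*s (w(s) = (2*s)/(-1) = (2*s)*(-1) = -2*s)
-135*((((5 + 5) + (5 - 4)*(-1 - 5))*(-6) + 1) + w(-6)) = -135*((((5 + 5) + (5 - 4)*(-1 - 5))*(-6) + 1) - 2*(-6)) = -135*(((10 + 1*(-6))*(-6) + 1) + 12) = -135*(((10 - 6)*(-6) + 1) + 12) = -135*((4*(-6) + 1) + 12) = -135*((-24 + 1) + 12) = -135*(-23 + 12) = -135*(-11) = 1485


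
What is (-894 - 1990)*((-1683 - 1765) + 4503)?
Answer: -3042620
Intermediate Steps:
(-894 - 1990)*((-1683 - 1765) + 4503) = -2884*(-3448 + 4503) = -2884*1055 = -3042620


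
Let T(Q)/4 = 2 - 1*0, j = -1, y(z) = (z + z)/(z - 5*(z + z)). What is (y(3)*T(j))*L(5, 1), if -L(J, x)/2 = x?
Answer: 32/9 ≈ 3.5556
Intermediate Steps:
L(J, x) = -2*x
y(z) = -2/9 (y(z) = (2*z)/(z - 10*z) = (2*z)/((-9*z)) = (2*z)*(-1/(9*z)) = -2/9)
T(Q) = 8 (T(Q) = 4*(2 - 1*0) = 4*(2 + 0) = 4*2 = 8)
(y(3)*T(j))*L(5, 1) = (-2/9*8)*(-2*1) = -16/9*(-2) = 32/9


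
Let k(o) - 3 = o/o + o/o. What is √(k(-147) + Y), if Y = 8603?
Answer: 4*√538 ≈ 92.779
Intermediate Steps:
k(o) = 5 (k(o) = 3 + (o/o + o/o) = 3 + (1 + 1) = 3 + 2 = 5)
√(k(-147) + Y) = √(5 + 8603) = √8608 = 4*√538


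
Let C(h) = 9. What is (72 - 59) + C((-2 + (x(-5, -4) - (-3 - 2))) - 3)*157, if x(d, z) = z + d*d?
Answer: 1426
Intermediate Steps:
x(d, z) = z + d**2
(72 - 59) + C((-2 + (x(-5, -4) - (-3 - 2))) - 3)*157 = (72 - 59) + 9*157 = 13 + 1413 = 1426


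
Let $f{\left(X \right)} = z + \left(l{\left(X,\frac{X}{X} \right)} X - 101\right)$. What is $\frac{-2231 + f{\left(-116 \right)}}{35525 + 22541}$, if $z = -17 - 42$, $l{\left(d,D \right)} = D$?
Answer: $- \frac{2507}{58066} \approx -0.043175$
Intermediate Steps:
$z = -59$
$f{\left(X \right)} = -160 + X$ ($f{\left(X \right)} = -59 + \left(\frac{X}{X} X - 101\right) = -59 + \left(1 X - 101\right) = -59 + \left(X - 101\right) = -59 + \left(-101 + X\right) = -160 + X$)
$\frac{-2231 + f{\left(-116 \right)}}{35525 + 22541} = \frac{-2231 - 276}{35525 + 22541} = \frac{-2231 - 276}{58066} = \left(-2507\right) \frac{1}{58066} = - \frac{2507}{58066}$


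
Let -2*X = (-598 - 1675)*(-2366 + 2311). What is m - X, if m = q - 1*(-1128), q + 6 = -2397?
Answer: 122465/2 ≈ 61233.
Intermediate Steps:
q = -2403 (q = -6 - 2397 = -2403)
m = -1275 (m = -2403 - 1*(-1128) = -2403 + 1128 = -1275)
X = -125015/2 (X = -(-598 - 1675)*(-2366 + 2311)/2 = -(-2273)*(-55)/2 = -½*125015 = -125015/2 ≈ -62508.)
m - X = -1275 - 1*(-125015/2) = -1275 + 125015/2 = 122465/2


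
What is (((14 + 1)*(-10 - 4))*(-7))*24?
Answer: 35280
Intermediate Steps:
(((14 + 1)*(-10 - 4))*(-7))*24 = ((15*(-14))*(-7))*24 = -210*(-7)*24 = 1470*24 = 35280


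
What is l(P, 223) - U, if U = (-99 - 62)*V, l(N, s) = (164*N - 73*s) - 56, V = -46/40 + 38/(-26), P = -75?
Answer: -7554419/260 ≈ -29055.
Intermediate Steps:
V = -679/260 (V = -46*1/40 + 38*(-1/26) = -23/20 - 19/13 = -679/260 ≈ -2.6115)
l(N, s) = -56 - 73*s + 164*N (l(N, s) = (-73*s + 164*N) - 56 = -56 - 73*s + 164*N)
U = 109319/260 (U = (-99 - 62)*(-679/260) = -161*(-679/260) = 109319/260 ≈ 420.46)
l(P, 223) - U = (-56 - 73*223 + 164*(-75)) - 1*109319/260 = (-56 - 16279 - 12300) - 109319/260 = -28635 - 109319/260 = -7554419/260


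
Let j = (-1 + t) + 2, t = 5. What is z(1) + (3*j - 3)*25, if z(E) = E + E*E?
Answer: 377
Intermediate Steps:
j = 6 (j = (-1 + 5) + 2 = 4 + 2 = 6)
z(E) = E + E²
z(1) + (3*j - 3)*25 = 1*(1 + 1) + (3*6 - 3)*25 = 1*2 + (18 - 3)*25 = 2 + 15*25 = 2 + 375 = 377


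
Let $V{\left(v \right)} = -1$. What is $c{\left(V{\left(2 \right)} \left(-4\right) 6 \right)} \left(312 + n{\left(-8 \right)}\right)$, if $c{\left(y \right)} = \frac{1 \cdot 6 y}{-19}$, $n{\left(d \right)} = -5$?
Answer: $- \frac{44208}{19} \approx -2326.7$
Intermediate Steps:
$c{\left(y \right)} = - \frac{6 y}{19}$ ($c{\left(y \right)} = 6 y \left(- \frac{1}{19}\right) = - \frac{6 y}{19}$)
$c{\left(V{\left(2 \right)} \left(-4\right) 6 \right)} \left(312 + n{\left(-8 \right)}\right) = - \frac{6 \left(-1\right) \left(-4\right) 6}{19} \left(312 - 5\right) = - \frac{6 \cdot 4 \cdot 6}{19} \cdot 307 = \left(- \frac{6}{19}\right) 24 \cdot 307 = \left(- \frac{144}{19}\right) 307 = - \frac{44208}{19}$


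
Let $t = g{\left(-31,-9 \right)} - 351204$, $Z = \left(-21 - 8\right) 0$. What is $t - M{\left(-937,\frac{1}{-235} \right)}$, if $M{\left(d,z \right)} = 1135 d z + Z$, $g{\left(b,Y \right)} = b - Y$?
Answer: $- \frac{16720321}{47} \approx -3.5575 \cdot 10^{5}$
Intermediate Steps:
$Z = 0$ ($Z = \left(-29\right) 0 = 0$)
$M{\left(d,z \right)} = 1135 d z$ ($M{\left(d,z \right)} = 1135 d z + 0 = 1135 d z$)
$t = -351226$ ($t = \left(-31 - -9\right) - 351204 = \left(-31 + 9\right) - 351204 = -22 - 351204 = -351226$)
$t - M{\left(-937,\frac{1}{-235} \right)} = -351226 - 1135 \left(-937\right) \frac{1}{-235} = -351226 - 1135 \left(-937\right) \left(- \frac{1}{235}\right) = -351226 - \frac{212699}{47} = - \frac{16720321}{47}$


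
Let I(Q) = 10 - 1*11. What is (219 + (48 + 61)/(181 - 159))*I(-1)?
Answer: -4927/22 ≈ -223.95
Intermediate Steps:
I(Q) = -1 (I(Q) = 10 - 11 = -1)
(219 + (48 + 61)/(181 - 159))*I(-1) = (219 + (48 + 61)/(181 - 159))*(-1) = (219 + 109/22)*(-1) = (4927/22)*(-1) = -4927/22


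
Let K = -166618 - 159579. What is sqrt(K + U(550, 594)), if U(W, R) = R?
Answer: I*sqrt(325603) ≈ 570.62*I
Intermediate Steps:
K = -326197
sqrt(K + U(550, 594)) = sqrt(-326197 + 594) = sqrt(-325603) = I*sqrt(325603)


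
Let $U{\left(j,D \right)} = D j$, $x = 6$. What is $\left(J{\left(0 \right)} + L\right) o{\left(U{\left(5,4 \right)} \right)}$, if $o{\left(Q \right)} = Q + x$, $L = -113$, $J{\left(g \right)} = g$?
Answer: $-2938$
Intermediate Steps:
$o{\left(Q \right)} = 6 + Q$ ($o{\left(Q \right)} = Q + 6 = 6 + Q$)
$\left(J{\left(0 \right)} + L\right) o{\left(U{\left(5,4 \right)} \right)} = \left(0 - 113\right) \left(6 + 4 \cdot 5\right) = - 113 \left(6 + 20\right) = \left(-113\right) 26 = -2938$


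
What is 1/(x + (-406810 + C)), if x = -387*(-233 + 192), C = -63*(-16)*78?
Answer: -1/312319 ≈ -3.2019e-6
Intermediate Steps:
C = 78624 (C = 1008*78 = 78624)
x = 15867 (x = -387*(-41) = 15867)
1/(x + (-406810 + C)) = 1/(15867 + (-406810 + 78624)) = 1/(15867 - 328186) = 1/(-312319) = -1/312319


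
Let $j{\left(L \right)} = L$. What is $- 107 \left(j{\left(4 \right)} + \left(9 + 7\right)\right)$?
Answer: $-2140$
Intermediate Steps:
$- 107 \left(j{\left(4 \right)} + \left(9 + 7\right)\right) = - 107 \left(4 + \left(9 + 7\right)\right) = - 107 \left(4 + 16\right) = \left(-107\right) 20 = -2140$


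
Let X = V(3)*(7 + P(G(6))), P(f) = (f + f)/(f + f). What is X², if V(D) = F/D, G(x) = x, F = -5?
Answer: 1600/9 ≈ 177.78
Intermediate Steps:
V(D) = -5/D
P(f) = 1 (P(f) = (2*f)/((2*f)) = (2*f)*(1/(2*f)) = 1)
X = -40/3 (X = (-5/3)*(7 + 1) = -5*⅓*8 = -5/3*8 = -40/3 ≈ -13.333)
X² = (-40/3)² = 1600/9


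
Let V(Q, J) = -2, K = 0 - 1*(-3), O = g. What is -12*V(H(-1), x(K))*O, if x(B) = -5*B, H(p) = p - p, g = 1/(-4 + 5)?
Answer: 24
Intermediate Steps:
g = 1 (g = 1/1 = 1)
O = 1
H(p) = 0
K = 3 (K = 0 + 3 = 3)
-12*V(H(-1), x(K))*O = -(-24) = -12*(-2) = 24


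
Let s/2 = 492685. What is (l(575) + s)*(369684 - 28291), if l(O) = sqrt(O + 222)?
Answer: 336398420410 + 341393*sqrt(797) ≈ 3.3641e+11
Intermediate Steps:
l(O) = sqrt(222 + O)
s = 985370 (s = 2*492685 = 985370)
(l(575) + s)*(369684 - 28291) = (sqrt(222 + 575) + 985370)*(369684 - 28291) = (sqrt(797) + 985370)*341393 = (985370 + sqrt(797))*341393 = 336398420410 + 341393*sqrt(797)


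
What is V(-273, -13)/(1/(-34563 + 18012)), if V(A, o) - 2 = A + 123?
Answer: 2449548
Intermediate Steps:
V(A, o) = 125 + A (V(A, o) = 2 + (A + 123) = 2 + (123 + A) = 125 + A)
V(-273, -13)/(1/(-34563 + 18012)) = (125 - 273)/(1/(-34563 + 18012)) = -148/(1/(-16551)) = -148/(-1/16551) = -148*(-16551) = 2449548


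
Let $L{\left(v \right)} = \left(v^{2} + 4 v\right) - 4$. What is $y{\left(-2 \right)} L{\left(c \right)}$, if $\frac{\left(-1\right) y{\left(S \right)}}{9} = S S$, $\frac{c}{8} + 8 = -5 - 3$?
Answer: $-571248$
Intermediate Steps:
$c = -128$ ($c = -64 + 8 \left(-5 - 3\right) = -64 + 8 \left(-8\right) = -64 - 64 = -128$)
$y{\left(S \right)} = - 9 S^{2}$ ($y{\left(S \right)} = - 9 S S = - 9 S^{2}$)
$L{\left(v \right)} = -4 + v^{2} + 4 v$
$y{\left(-2 \right)} L{\left(c \right)} = - 9 \left(-2\right)^{2} \left(-4 + \left(-128\right)^{2} + 4 \left(-128\right)\right) = \left(-9\right) 4 \left(-4 + 16384 - 512\right) = \left(-36\right) 15868 = -571248$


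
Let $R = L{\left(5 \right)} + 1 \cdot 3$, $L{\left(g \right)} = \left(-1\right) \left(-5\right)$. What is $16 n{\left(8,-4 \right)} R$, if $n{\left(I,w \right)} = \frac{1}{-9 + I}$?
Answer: $-128$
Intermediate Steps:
$L{\left(g \right)} = 5$
$R = 8$ ($R = 5 + 1 \cdot 3 = 5 + 3 = 8$)
$16 n{\left(8,-4 \right)} R = \frac{16}{-9 + 8} \cdot 8 = \frac{16}{-1} \cdot 8 = 16 \left(-1\right) 8 = \left(-16\right) 8 = -128$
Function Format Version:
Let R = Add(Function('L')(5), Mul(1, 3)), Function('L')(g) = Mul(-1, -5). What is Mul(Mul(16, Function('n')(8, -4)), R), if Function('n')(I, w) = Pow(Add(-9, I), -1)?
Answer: -128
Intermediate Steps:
Function('L')(g) = 5
R = 8 (R = Add(5, Mul(1, 3)) = Add(5, 3) = 8)
Mul(Mul(16, Function('n')(8, -4)), R) = Mul(Mul(16, Pow(Add(-9, 8), -1)), 8) = Mul(Mul(16, Pow(-1, -1)), 8) = Mul(Mul(16, -1), 8) = Mul(-16, 8) = -128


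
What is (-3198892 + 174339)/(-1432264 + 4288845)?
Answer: -432079/408083 ≈ -1.0588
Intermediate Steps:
(-3198892 + 174339)/(-1432264 + 4288845) = -3024553/2856581 = -3024553*1/2856581 = -432079/408083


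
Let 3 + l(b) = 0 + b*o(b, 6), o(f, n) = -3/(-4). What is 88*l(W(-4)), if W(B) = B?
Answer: -528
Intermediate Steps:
o(f, n) = ¾ (o(f, n) = -3*(-¼) = ¾)
l(b) = -3 + 3*b/4 (l(b) = -3 + (0 + b*(¾)) = -3 + (0 + 3*b/4) = -3 + 3*b/4)
88*l(W(-4)) = 88*(-3 + (¾)*(-4)) = 88*(-3 - 3) = 88*(-6) = -528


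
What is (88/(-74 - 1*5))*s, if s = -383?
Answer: 33704/79 ≈ 426.63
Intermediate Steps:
(88/(-74 - 1*5))*s = (88/(-74 - 1*5))*(-383) = (88/(-74 - 5))*(-383) = (88/(-79))*(-383) = (88*(-1/79))*(-383) = -88/79*(-383) = 33704/79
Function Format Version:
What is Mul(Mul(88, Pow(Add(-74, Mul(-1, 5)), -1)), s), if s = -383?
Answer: Rational(33704, 79) ≈ 426.63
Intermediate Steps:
Mul(Mul(88, Pow(Add(-74, Mul(-1, 5)), -1)), s) = Mul(Mul(88, Pow(Add(-74, Mul(-1, 5)), -1)), -383) = Mul(Mul(88, Pow(Add(-74, -5), -1)), -383) = Mul(Mul(88, Pow(-79, -1)), -383) = Mul(Mul(88, Rational(-1, 79)), -383) = Mul(Rational(-88, 79), -383) = Rational(33704, 79)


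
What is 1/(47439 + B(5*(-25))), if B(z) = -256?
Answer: 1/47183 ≈ 2.1194e-5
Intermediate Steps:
1/(47439 + B(5*(-25))) = 1/(47439 - 256) = 1/47183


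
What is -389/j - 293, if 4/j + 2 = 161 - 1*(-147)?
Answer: -60103/2 ≈ -30052.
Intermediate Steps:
j = 2/153 (j = 4/(-2 + (161 - 1*(-147))) = 4/(-2 + (161 + 147)) = 4/(-2 + 308) = 4/306 = 4*(1/306) = 2/153 ≈ 0.013072)
-389/j - 293 = -389/2/153 - 293 = -389*153/2 - 293 = -59517/2 - 293 = -60103/2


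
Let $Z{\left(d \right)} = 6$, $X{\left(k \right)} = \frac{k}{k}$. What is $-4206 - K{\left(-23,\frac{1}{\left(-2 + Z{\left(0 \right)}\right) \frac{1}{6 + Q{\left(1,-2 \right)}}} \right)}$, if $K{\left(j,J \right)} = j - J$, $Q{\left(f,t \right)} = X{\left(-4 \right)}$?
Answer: $- \frac{16725}{4} \approx -4181.3$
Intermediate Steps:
$X{\left(k \right)} = 1$
$Q{\left(f,t \right)} = 1$
$-4206 - K{\left(-23,\frac{1}{\left(-2 + Z{\left(0 \right)}\right) \frac{1}{6 + Q{\left(1,-2 \right)}}} \right)} = -4206 - \left(-23 - \frac{1}{\left(-2 + 6\right) \frac{1}{6 + 1}}\right) = -4206 - \left(-23 - \frac{1}{4 \cdot \frac{1}{7}}\right) = -4206 - \left(-23 - \frac{1}{\frac{4}{7}}\right) = -4206 - \left(-23 - \frac{7}{4}\right) = -4206 - - \frac{99}{4} = -4206 + \frac{99}{4} = - \frac{16725}{4}$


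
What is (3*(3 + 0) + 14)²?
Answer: 529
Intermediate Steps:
(3*(3 + 0) + 14)² = (3*3 + 14)² = (9 + 14)² = 23² = 529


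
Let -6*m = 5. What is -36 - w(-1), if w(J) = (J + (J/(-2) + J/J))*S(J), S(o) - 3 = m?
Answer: -445/12 ≈ -37.083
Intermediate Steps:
m = -⅚ (m = -⅙*5 = -⅚ ≈ -0.83333)
S(o) = 13/6 (S(o) = 3 - ⅚ = 13/6)
w(J) = 13/6 + 13*J/12 (w(J) = (J + (J/(-2) + J/J))*(13/6) = (J + (J*(-½) + 1))*(13/6) = (J + (-J/2 + 1))*(13/6) = (J + (1 - J/2))*(13/6) = (1 + J/2)*(13/6) = 13/6 + 13*J/12)
-36 - w(-1) = -36 - (13/6 + (13/12)*(-1)) = -36 - (13/6 - 13/12) = -36 - 1*13/12 = -36 - 13/12 = -445/12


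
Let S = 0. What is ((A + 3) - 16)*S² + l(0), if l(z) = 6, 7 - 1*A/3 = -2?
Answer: 6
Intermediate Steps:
A = 27 (A = 21 - 3*(-2) = 21 + 6 = 27)
((A + 3) - 16)*S² + l(0) = ((27 + 3) - 16)*0² + 6 = (30 - 16)*0 + 6 = 14*0 + 6 = 0 + 6 = 6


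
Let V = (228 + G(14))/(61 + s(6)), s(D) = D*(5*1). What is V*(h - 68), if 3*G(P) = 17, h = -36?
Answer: -5608/21 ≈ -267.05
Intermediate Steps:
G(P) = 17/3 (G(P) = (⅓)*17 = 17/3)
s(D) = 5*D (s(D) = D*5 = 5*D)
V = 701/273 (V = (228 + 17/3)/(61 + 5*6) = 701/(3*(61 + 30)) = (701/3)/91 = (701/3)*(1/91) = 701/273 ≈ 2.5678)
V*(h - 68) = 701*(-36 - 68)/273 = (701/273)*(-104) = -5608/21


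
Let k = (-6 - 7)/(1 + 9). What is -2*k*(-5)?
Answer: -13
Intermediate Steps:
k = -13/10 ≈ -1.3000
-2*k*(-5) = -2*(-13/10)*(-5) = (13/5)*(-5) = -13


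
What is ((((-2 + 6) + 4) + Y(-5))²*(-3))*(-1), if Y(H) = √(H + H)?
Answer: 162 + 48*I*√10 ≈ 162.0 + 151.79*I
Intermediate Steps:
Y(H) = √2*√H (Y(H) = √(2*H) = √2*√H)
((((-2 + 6) + 4) + Y(-5))²*(-3))*(-1) = ((((-2 + 6) + 4) + √2*√(-5))²*(-3))*(-1) = (((4 + 4) + √2*(I*√5))²*(-3))*(-1) = ((8 + I*√10)²*(-3))*(-1) = -3*(8 + I*√10)²*(-1) = 3*(8 + I*√10)²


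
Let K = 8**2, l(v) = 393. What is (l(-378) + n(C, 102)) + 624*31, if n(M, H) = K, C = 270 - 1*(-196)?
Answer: 19801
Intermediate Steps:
C = 466 (C = 270 + 196 = 466)
K = 64
n(M, H) = 64
(l(-378) + n(C, 102)) + 624*31 = (393 + 64) + 624*31 = 457 + 19344 = 19801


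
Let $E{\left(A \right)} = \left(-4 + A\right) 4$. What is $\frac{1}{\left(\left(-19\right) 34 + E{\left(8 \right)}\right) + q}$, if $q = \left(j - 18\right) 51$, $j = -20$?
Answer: $- \frac{1}{2568} \approx -0.00038941$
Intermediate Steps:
$E{\left(A \right)} = -16 + 4 A$
$q = -1938$ ($q = \left(-20 - 18\right) 51 = \left(-38\right) 51 = -1938$)
$\frac{1}{\left(\left(-19\right) 34 + E{\left(8 \right)}\right) + q} = \frac{1}{\left(\left(-19\right) 34 + \left(-16 + 4 \cdot 8\right)\right) - 1938} = \frac{1}{\left(-646 + \left(-16 + 32\right)\right) - 1938} = \frac{1}{\left(-646 + 16\right) - 1938} = \frac{1}{-630 - 1938} = \frac{1}{-2568} = - \frac{1}{2568}$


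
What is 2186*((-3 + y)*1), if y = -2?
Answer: -10930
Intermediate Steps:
2186*((-3 + y)*1) = 2186*((-3 - 2)*1) = 2186*(-5*1) = 2186*(-5) = -10930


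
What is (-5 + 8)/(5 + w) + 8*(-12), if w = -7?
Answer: -195/2 ≈ -97.500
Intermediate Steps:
(-5 + 8)/(5 + w) + 8*(-12) = (-5 + 8)/(5 - 7) + 8*(-12) = 3/(-2) - 96 = 3*(-½) - 96 = -3/2 - 96 = -195/2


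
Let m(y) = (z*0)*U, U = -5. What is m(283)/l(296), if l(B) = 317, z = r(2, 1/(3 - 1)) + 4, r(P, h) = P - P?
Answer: 0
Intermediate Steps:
r(P, h) = 0
z = 4 (z = 0 + 4 = 4)
m(y) = 0 (m(y) = (4*0)*(-5) = 0*(-5) = 0)
m(283)/l(296) = 0/317 = 0*(1/317) = 0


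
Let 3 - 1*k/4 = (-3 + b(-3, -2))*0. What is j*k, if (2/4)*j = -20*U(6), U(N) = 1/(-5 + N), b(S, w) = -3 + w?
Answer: -480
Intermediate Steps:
k = 12 (k = 12 - 4*(-3 + (-3 - 2))*0 = 12 - 4*(-3 - 5)*0 = 12 - (-32)*0 = 12 - 4*0 = 12 + 0 = 12)
j = -40 (j = 2*(-20/(-5 + 6)) = 2*(-20/1) = 2*(-20*1) = 2*(-20) = -40)
j*k = -40*12 = -480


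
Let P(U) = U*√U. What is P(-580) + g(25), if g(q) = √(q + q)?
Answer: 5*√2 - 1160*I*√145 ≈ 7.0711 - 13968.0*I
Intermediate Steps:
g(q) = √2*√q (g(q) = √(2*q) = √2*√q)
P(U) = U^(3/2)
P(-580) + g(25) = (-580)^(3/2) + √2*√25 = -1160*I*√145 + √2*5 = -1160*I*√145 + 5*√2 = 5*√2 - 1160*I*√145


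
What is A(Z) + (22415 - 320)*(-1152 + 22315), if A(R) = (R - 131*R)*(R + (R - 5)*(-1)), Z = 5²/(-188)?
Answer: 43954077715/94 ≈ 4.6760e+8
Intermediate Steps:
Z = -25/188 (Z = 25*(-1/188) = -25/188 ≈ -0.13298)
A(R) = -650*R (A(R) = (-130*R)*(R + (-5 + R)*(-1)) = (-130*R)*(R + (5 - R)) = -130*R*5 = -650*R)
A(Z) + (22415 - 320)*(-1152 + 22315) = -650*(-25/188) + (22415 - 320)*(-1152 + 22315) = 8125/94 + 22095*21163 = 8125/94 + 467596485 = 43954077715/94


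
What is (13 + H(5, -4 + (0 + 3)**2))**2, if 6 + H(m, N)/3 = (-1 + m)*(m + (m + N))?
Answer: 30625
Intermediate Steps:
H(m, N) = -18 + 3*(-1 + m)*(N + 2*m) (H(m, N) = -18 + 3*((-1 + m)*(m + (m + N))) = -18 + 3*((-1 + m)*(m + (N + m))) = -18 + 3*((-1 + m)*(N + 2*m)) = -18 + 3*(-1 + m)*(N + 2*m))
(13 + H(5, -4 + (0 + 3)**2))**2 = (13 + (-18 - 6*5 - 3*(-4 + (0 + 3)**2) + 6*5**2 + 3*(-4 + (0 + 3)**2)*5))**2 = (13 + (-18 - 30 - 3*(-4 + 3**2) + 6*25 + 3*(-4 + 3**2)*5))**2 = (13 + (-18 - 30 - 3*(-4 + 9) + 150 + 3*(-4 + 9)*5))**2 = (13 + (-18 - 30 - 3*5 + 150 + 3*5*5))**2 = (13 + (-18 - 30 - 15 + 150 + 75))**2 = (13 + 162)**2 = 175**2 = 30625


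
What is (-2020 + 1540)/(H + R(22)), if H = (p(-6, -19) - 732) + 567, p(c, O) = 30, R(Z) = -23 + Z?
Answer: 60/17 ≈ 3.5294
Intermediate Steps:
H = -135 (H = (30 - 732) + 567 = -702 + 567 = -135)
(-2020 + 1540)/(H + R(22)) = (-2020 + 1540)/(-135 + (-23 + 22)) = -480/(-135 - 1) = -480/(-136) = -480*(-1/136) = 60/17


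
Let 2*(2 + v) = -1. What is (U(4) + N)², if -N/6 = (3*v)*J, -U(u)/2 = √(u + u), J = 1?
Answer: 2057 - 360*√2 ≈ 1547.9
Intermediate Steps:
v = -5/2 (v = -2 + (½)*(-1) = -2 - ½ = -5/2 ≈ -2.5000)
U(u) = -2*√2*√u (U(u) = -2*√(u + u) = -2*√2*√u)
N = 45 (N = -6*3*(-5/2) = -(-45) = -6*(-15/2) = 45)
(U(4) + N)² = (-2*√2*√4 + 45)² = (-2*√2*2 + 45)² = (-4*√2 + 45)² = (45 - 4*√2)²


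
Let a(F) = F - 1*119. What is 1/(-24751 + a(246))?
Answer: -1/24624 ≈ -4.0611e-5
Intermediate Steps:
a(F) = -119 + F (a(F) = F - 119 = -119 + F)
1/(-24751 + a(246)) = 1/(-24751 + (-119 + 246)) = 1/(-24751 + 127) = 1/(-24624) = -1/24624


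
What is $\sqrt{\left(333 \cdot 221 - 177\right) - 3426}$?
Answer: $\sqrt{69990} \approx 264.56$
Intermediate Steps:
$\sqrt{\left(333 \cdot 221 - 177\right) - 3426} = \sqrt{\left(73593 - 177\right) - 3426} = \sqrt{73416 - 3426} = \sqrt{69990}$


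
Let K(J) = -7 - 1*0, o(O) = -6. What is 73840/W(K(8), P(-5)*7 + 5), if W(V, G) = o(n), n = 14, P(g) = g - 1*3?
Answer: -36920/3 ≈ -12307.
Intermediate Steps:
P(g) = -3 + g (P(g) = g - 3 = -3 + g)
K(J) = -7 (K(J) = -7 + 0 = -7)
W(V, G) = -6
73840/W(K(8), P(-5)*7 + 5) = 73840/(-6) = 73840*(-⅙) = -36920/3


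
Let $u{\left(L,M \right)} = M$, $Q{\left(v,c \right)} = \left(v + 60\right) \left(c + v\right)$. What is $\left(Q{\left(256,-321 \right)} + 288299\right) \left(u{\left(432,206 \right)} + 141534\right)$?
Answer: $37952160660$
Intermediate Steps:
$Q{\left(v,c \right)} = \left(60 + v\right) \left(c + v\right)$
$\left(Q{\left(256,-321 \right)} + 288299\right) \left(u{\left(432,206 \right)} + 141534\right) = \left(\left(256^{2} + 60 \left(-321\right) + 60 \cdot 256 - 82176\right) + 288299\right) \left(206 + 141534\right) = \left(\left(65536 - 19260 + 15360 - 82176\right) + 288299\right) 141740 = \left(-20540 + 288299\right) 141740 = 267759 \cdot 141740 = 37952160660$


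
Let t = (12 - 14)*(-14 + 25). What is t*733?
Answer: -16126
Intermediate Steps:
t = -22 (t = -2*11 = -22)
t*733 = -22*733 = -16126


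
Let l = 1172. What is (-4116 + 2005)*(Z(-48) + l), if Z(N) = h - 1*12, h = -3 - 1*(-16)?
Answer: -2476203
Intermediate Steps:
h = 13 (h = -3 + 16 = 13)
Z(N) = 1 (Z(N) = 13 - 1*12 = 13 - 12 = 1)
(-4116 + 2005)*(Z(-48) + l) = (-4116 + 2005)*(1 + 1172) = -2111*1173 = -2476203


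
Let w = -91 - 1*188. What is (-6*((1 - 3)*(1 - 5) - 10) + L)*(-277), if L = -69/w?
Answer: -315503/93 ≈ -3392.5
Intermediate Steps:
w = -279 (w = -91 - 188 = -279)
L = 23/93 (L = -69/(-279) = -69*(-1/279) = 23/93 ≈ 0.24731)
(-6*((1 - 3)*(1 - 5) - 10) + L)*(-277) = (-6*((1 - 3)*(1 - 5) - 10) + 23/93)*(-277) = (-6*(-2*(-4) - 10) + 23/93)*(-277) = (-6*(8 - 10) + 23/93)*(-277) = (-6*(-2) + 23/93)*(-277) = (12 + 23/93)*(-277) = (1139/93)*(-277) = -315503/93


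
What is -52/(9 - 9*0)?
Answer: -52/9 ≈ -5.7778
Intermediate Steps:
-52/(9 - 9*0) = -52/(9 + 0) = -52/9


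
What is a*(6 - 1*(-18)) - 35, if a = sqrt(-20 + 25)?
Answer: -35 + 24*sqrt(5) ≈ 18.666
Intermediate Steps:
a = sqrt(5) ≈ 2.2361
a*(6 - 1*(-18)) - 35 = sqrt(5)*(6 - 1*(-18)) - 35 = sqrt(5)*(6 + 18) - 35 = sqrt(5)*24 - 35 = 24*sqrt(5) - 35 = -35 + 24*sqrt(5)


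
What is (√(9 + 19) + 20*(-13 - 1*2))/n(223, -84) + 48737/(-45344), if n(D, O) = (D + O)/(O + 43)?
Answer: 42381289/484832 - 82*√7/139 ≈ 85.854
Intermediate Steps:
n(D, O) = (D + O)/(43 + O)
(√(9 + 19) + 20*(-13 - 1*2))/n(223, -84) + 48737/(-45344) = (√(9 + 19) + 20*(-13 - 1*2))/(((223 - 84)/(43 - 84))) + 48737/(-45344) = (√28 + 20*(-13 - 2))/((139/(-41))) + 48737*(-1/45344) = (2*√7 + 20*(-15))/((-1/41*139)) - 3749/3488 = (2*√7 - 300)/(-139/41) - 3749/3488 = (-300 + 2*√7)*(-41/139) - 3749/3488 = (12300/139 - 82*√7/139) - 3749/3488 = 42381289/484832 - 82*√7/139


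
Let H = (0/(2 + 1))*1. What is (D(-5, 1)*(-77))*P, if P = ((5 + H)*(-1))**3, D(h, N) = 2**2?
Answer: 38500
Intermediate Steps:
H = 0 (H = (0/3)*1 = (0*(1/3))*1 = 0*1 = 0)
D(h, N) = 4
P = -125 (P = ((5 + 0)*(-1))**3 = (5*(-1))**3 = (-5)**3 = -125)
(D(-5, 1)*(-77))*P = (4*(-77))*(-125) = -308*(-125) = 38500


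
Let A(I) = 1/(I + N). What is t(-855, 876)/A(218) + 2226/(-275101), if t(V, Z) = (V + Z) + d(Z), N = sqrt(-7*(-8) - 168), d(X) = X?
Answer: 53794897920/275101 + 3588*I*sqrt(7) ≈ 1.9555e+5 + 9493.0*I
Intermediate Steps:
N = 4*I*sqrt(7) (N = sqrt(56 - 168) = sqrt(-112) = 4*I*sqrt(7) ≈ 10.583*I)
t(V, Z) = V + 2*Z (t(V, Z) = (V + Z) + Z = V + 2*Z)
A(I) = 1/(I + 4*I*sqrt(7))
t(-855, 876)/A(218) + 2226/(-275101) = (-855 + 2*876)/(1/(218 + 4*I*sqrt(7))) + 2226/(-275101) = (-855 + 1752)*(218 + 4*I*sqrt(7)) + 2226*(-1/275101) = 897*(218 + 4*I*sqrt(7)) - 2226/275101 = (195546 + 3588*I*sqrt(7)) - 2226/275101 = 53794897920/275101 + 3588*I*sqrt(7)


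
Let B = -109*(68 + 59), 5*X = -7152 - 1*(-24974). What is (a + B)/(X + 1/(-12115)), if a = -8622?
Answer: -54432695/8636541 ≈ -6.3026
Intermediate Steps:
X = 17822/5 (X = (-7152 - 1*(-24974))/5 = (-7152 + 24974)/5 = (⅕)*17822 = 17822/5 ≈ 3564.4)
B = -13843 (B = -109*127 = -13843)
(a + B)/(X + 1/(-12115)) = (-8622 - 13843)/(17822/5 + 1/(-12115)) = -22465/(17822/5 - 1/12115) = -22465/8636541/2423 = -22465*2423/8636541 = -54432695/8636541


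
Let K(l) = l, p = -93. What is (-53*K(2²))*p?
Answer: 19716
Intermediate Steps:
(-53*K(2²))*p = -53*2²*(-93) = -53*4*(-93) = -212*(-93) = 19716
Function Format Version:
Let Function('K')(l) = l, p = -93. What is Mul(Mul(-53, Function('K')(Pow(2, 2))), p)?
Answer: 19716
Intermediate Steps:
Mul(Mul(-53, Function('K')(Pow(2, 2))), p) = Mul(Mul(-53, Pow(2, 2)), -93) = Mul(Mul(-53, 4), -93) = Mul(-212, -93) = 19716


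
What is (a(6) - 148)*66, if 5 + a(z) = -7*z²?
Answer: -26730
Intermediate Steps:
a(z) = -5 - 7*z²
(a(6) - 148)*66 = ((-5 - 7*6²) - 148)*66 = ((-5 - 7*36) - 148)*66 = ((-5 - 252) - 148)*66 = (-257 - 148)*66 = -405*66 = -26730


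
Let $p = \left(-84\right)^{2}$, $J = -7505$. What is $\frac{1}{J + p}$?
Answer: $- \frac{1}{449} \approx -0.0022272$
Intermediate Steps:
$p = 7056$
$\frac{1}{J + p} = \frac{1}{-7505 + 7056} = \frac{1}{-449} = - \frac{1}{449}$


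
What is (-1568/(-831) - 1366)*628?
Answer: -711886984/831 ≈ -8.5666e+5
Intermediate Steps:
(-1568/(-831) - 1366)*628 = (-1568*(-1/831) - 1366)*628 = (1568/831 - 1366)*628 = -1133578/831*628 = -711886984/831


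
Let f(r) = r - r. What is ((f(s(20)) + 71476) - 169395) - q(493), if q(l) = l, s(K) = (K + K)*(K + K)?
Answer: -98412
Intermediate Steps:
s(K) = 4*K² (s(K) = (2*K)*(2*K) = 4*K²)
f(r) = 0
((f(s(20)) + 71476) - 169395) - q(493) = ((0 + 71476) - 169395) - 1*493 = (71476 - 169395) - 493 = -97919 - 493 = -98412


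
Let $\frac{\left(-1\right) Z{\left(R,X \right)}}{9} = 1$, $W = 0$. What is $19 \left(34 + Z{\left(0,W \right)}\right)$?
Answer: $475$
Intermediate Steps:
$Z{\left(R,X \right)} = -9$ ($Z{\left(R,X \right)} = \left(-9\right) 1 = -9$)
$19 \left(34 + Z{\left(0,W \right)}\right) = 19 \left(34 - 9\right) = 19 \cdot 25 = 475$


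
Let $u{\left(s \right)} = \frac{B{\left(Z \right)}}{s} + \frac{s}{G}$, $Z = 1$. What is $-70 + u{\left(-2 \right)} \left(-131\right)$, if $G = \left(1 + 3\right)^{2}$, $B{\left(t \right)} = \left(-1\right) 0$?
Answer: $- \frac{429}{8} \approx -53.625$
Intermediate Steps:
$B{\left(t \right)} = 0$
$G = 16$ ($G = 4^{2} = 16$)
$u{\left(s \right)} = \frac{s}{16}$ ($u{\left(s \right)} = \frac{0}{s} + \frac{s}{16} = 0 + s \frac{1}{16} = 0 + \frac{s}{16} = \frac{s}{16}$)
$-70 + u{\left(-2 \right)} \left(-131\right) = -70 + \frac{1}{16} \left(-2\right) \left(-131\right) = -70 - - \frac{131}{8} = -70 + \frac{131}{8} = - \frac{429}{8}$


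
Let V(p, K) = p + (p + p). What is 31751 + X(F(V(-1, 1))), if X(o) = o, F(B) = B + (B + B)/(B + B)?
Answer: 31749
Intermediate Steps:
V(p, K) = 3*p (V(p, K) = p + 2*p = 3*p)
F(B) = 1 + B (F(B) = B + (2*B)/((2*B)) = B + (2*B)*(1/(2*B)) = B + 1 = 1 + B)
31751 + X(F(V(-1, 1))) = 31751 + (1 + 3*(-1)) = 31751 + (1 - 3) = 31751 - 2 = 31749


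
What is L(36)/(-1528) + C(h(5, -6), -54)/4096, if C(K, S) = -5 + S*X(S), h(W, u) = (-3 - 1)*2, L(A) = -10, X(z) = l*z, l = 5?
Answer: 2788945/782336 ≈ 3.5649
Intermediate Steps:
X(z) = 5*z
h(W, u) = -8 (h(W, u) = -4*2 = -8)
C(K, S) = -5 + 5*S**2 (C(K, S) = -5 + S*(5*S) = -5 + 5*S**2)
L(36)/(-1528) + C(h(5, -6), -54)/4096 = -10/(-1528) + (-5 + 5*(-54)**2)/4096 = -10*(-1/1528) + (-5 + 5*2916)*(1/4096) = 5/764 + (-5 + 14580)*(1/4096) = 5/764 + 14575*(1/4096) = 5/764 + 14575/4096 = 2788945/782336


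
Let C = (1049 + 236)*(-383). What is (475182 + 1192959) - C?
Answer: 2160296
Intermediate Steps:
C = -492155 (C = 1285*(-383) = -492155)
(475182 + 1192959) - C = (475182 + 1192959) - 1*(-492155) = 1668141 + 492155 = 2160296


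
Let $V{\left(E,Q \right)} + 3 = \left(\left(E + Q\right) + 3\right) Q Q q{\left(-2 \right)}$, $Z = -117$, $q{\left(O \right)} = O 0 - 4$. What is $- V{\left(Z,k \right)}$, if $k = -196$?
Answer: $-47635837$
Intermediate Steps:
$q{\left(O \right)} = -4$ ($q{\left(O \right)} = 0 - 4 = -4$)
$V{\left(E,Q \right)} = -3 - 4 Q^{2} \left(3 + E + Q\right)$ ($V{\left(E,Q \right)} = -3 + \left(\left(E + Q\right) + 3\right) Q Q \left(-4\right) = -3 + \left(3 + E + Q\right) Q^{2} \left(-4\right) = -3 + Q^{2} \left(3 + E + Q\right) \left(-4\right) = -3 - 4 Q^{2} \left(3 + E + Q\right)$)
$- V{\left(Z,k \right)} = - (-3 - 12 \left(-196\right)^{2} - 4 \left(-196\right)^{3} - - 468 \left(-196\right)^{2}) = - (-3 - 460992 - -30118144 - \left(-468\right) 38416) = - (-3 - 460992 + 30118144 + 17978688) = \left(-1\right) 47635837 = -47635837$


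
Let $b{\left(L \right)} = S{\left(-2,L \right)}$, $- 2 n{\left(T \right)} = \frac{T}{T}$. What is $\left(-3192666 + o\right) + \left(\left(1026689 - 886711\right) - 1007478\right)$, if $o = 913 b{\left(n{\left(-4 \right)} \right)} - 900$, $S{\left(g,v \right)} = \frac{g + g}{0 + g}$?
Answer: $-4059240$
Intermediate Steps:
$n{\left(T \right)} = - \frac{1}{2}$ ($n{\left(T \right)} = - \frac{T \frac{1}{T}}{2} = \left(- \frac{1}{2}\right) 1 = - \frac{1}{2}$)
$S{\left(g,v \right)} = 2$ ($S{\left(g,v \right)} = \frac{2 g}{g} = 2$)
$b{\left(L \right)} = 2$
$o = 926$ ($o = 913 \cdot 2 - 900 = 1826 - 900 = 926$)
$\left(-3192666 + o\right) + \left(\left(1026689 - 886711\right) - 1007478\right) = \left(-3192666 + 926\right) + \left(\left(1026689 - 886711\right) - 1007478\right) = -3191740 + \left(139978 - 1007478\right) = -3191740 - 867500 = -4059240$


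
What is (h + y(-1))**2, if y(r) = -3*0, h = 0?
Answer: 0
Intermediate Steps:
y(r) = 0
(h + y(-1))**2 = (0 + 0)**2 = 0**2 = 0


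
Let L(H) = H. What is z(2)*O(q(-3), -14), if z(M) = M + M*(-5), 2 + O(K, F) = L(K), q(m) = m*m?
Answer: -56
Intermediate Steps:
q(m) = m²
O(K, F) = -2 + K
z(M) = -4*M (z(M) = M - 5*M = -4*M)
z(2)*O(q(-3), -14) = (-4*2)*(-2 + (-3)²) = -8*(-2 + 9) = -8*7 = -56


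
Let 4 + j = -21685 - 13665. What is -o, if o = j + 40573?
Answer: -5219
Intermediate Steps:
j = -35354 (j = -4 + (-21685 - 13665) = -4 - 35350 = -35354)
o = 5219 (o = -35354 + 40573 = 5219)
-o = -1*5219 = -5219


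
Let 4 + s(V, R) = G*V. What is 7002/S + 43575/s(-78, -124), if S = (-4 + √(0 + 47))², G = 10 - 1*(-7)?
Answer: 15566343/36518 + 56016*√47/961 ≈ 825.88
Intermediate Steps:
G = 17 (G = 10 + 7 = 17)
S = (-4 + √47)² ≈ 8.1548
s(V, R) = -4 + 17*V
7002/S + 43575/s(-78, -124) = 7002/((4 - √47)²) + 43575/(-4 + 17*(-78)) = 7002/(4 - √47)² + 43575/(-4 - 1326) = 7002/(4 - √47)² + 43575/(-1330) = 7002/(4 - √47)² + 43575*(-1/1330) = 7002/(4 - √47)² - 1245/38 = -1245/38 + 7002/(4 - √47)²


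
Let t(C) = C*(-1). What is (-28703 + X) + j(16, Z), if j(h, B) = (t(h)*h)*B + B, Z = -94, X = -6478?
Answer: -11211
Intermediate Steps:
t(C) = -C
j(h, B) = B - B*h² (j(h, B) = ((-h)*h)*B + B = (-h²)*B + B = -B*h² + B = B - B*h²)
(-28703 + X) + j(16, Z) = (-28703 - 6478) - 94*(1 - 1*16²) = -35181 - 94*(1 - 1*256) = -35181 - 94*(1 - 256) = -35181 - 94*(-255) = -35181 + 23970 = -11211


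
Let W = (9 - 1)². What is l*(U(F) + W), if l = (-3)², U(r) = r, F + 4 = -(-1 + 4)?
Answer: 513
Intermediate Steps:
F = -7 (F = -4 - (-1 + 4) = -4 - 1*3 = -4 - 3 = -7)
W = 64 (W = 8² = 64)
l = 9
l*(U(F) + W) = 9*(-7 + 64) = 9*57 = 513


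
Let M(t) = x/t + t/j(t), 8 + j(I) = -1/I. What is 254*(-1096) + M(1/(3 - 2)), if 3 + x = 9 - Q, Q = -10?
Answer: -2505313/9 ≈ -2.7837e+5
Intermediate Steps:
j(I) = -8 - 1/I
x = 16 (x = -3 + (9 - 1*(-10)) = -3 + (9 + 10) = -3 + 19 = 16)
M(t) = 16/t + t/(-8 - 1/t)
254*(-1096) + M(1/(3 - 2)) = 254*(-1096) + (16 - (1/(3 - 2))³ + 128/(3 - 2))/((1/(3 - 2))*(1 + 8/(3 - 2))) = -278384 + (16 - (1/1)³ + 128/1)/((1/1)*(1 + 8/1)) = -278384 + (16 - 1*1³ + 128*1)/(1*(1 + 8*1)) = -278384 + 1*(16 - 1*1 + 128)/(1 + 8) = -278384 + 1*(16 - 1 + 128)/9 = -278384 + 1*(⅑)*143 = -278384 + 143/9 = -2505313/9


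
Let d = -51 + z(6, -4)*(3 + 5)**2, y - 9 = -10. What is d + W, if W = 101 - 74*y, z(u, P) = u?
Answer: 508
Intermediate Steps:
y = -1 (y = 9 - 10 = -1)
W = 175 (W = 101 - 74*(-1) = 101 + 74 = 175)
d = 333 (d = -51 + 6*(3 + 5)**2 = -51 + 6*8**2 = -51 + 6*64 = -51 + 384 = 333)
d + W = 333 + 175 = 508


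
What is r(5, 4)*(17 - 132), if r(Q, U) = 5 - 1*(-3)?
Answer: -920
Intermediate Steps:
r(Q, U) = 8 (r(Q, U) = 5 + 3 = 8)
r(5, 4)*(17 - 132) = 8*(17 - 132) = 8*(-115) = -920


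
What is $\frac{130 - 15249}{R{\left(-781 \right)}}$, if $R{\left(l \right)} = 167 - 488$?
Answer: $\frac{15119}{321} \approx 47.1$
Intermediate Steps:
$R{\left(l \right)} = -321$ ($R{\left(l \right)} = 167 - 488 = -321$)
$\frac{130 - 15249}{R{\left(-781 \right)}} = \frac{130 - 15249}{-321} = \left(130 - 15249\right) \left(- \frac{1}{321}\right) = \left(-15119\right) \left(- \frac{1}{321}\right) = \frac{15119}{321}$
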